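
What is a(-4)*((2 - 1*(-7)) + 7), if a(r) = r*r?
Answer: 256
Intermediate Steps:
a(r) = r**2
a(-4)*((2 - 1*(-7)) + 7) = (-4)**2*((2 - 1*(-7)) + 7) = 16*((2 + 7) + 7) = 16*(9 + 7) = 16*16 = 256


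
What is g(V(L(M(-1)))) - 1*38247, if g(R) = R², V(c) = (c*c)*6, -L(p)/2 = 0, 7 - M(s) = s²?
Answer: -38247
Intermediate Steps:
M(s) = 7 - s²
L(p) = 0 (L(p) = -2*0 = 0)
V(c) = 6*c² (V(c) = c²*6 = 6*c²)
g(V(L(M(-1)))) - 1*38247 = (6*0²)² - 1*38247 = (6*0)² - 38247 = 0² - 38247 = 0 - 38247 = -38247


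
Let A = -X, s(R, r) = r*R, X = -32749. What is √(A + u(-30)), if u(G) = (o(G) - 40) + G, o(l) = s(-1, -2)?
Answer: √32681 ≈ 180.78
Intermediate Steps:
s(R, r) = R*r
o(l) = 2 (o(l) = -1*(-2) = 2)
A = 32749 (A = -1*(-32749) = 32749)
u(G) = -38 + G (u(G) = (2 - 40) + G = -38 + G)
√(A + u(-30)) = √(32749 + (-38 - 30)) = √(32749 - 68) = √32681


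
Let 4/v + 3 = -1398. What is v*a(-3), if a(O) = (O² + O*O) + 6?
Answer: -32/467 ≈ -0.068522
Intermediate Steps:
v = -4/1401 (v = 4/(-3 - 1398) = 4/(-1401) = 4*(-1/1401) = -4/1401 ≈ -0.0028551)
a(O) = 6 + 2*O² (a(O) = (O² + O²) + 6 = 2*O² + 6 = 6 + 2*O²)
v*a(-3) = -4*(6 + 2*(-3)²)/1401 = -4*(6 + 2*9)/1401 = -4*(6 + 18)/1401 = -4/1401*24 = -32/467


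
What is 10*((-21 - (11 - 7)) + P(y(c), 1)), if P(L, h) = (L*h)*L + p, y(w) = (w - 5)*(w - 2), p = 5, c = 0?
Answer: 800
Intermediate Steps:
y(w) = (-5 + w)*(-2 + w)
P(L, h) = 5 + h*L² (P(L, h) = (L*h)*L + 5 = h*L² + 5 = 5 + h*L²)
10*((-21 - (11 - 7)) + P(y(c), 1)) = 10*((-21 - (11 - 7)) + (5 + 1*(10 + 0² - 7*0)²)) = 10*((-21 - 1*4) + (5 + 1*(10 + 0 + 0)²)) = 10*((-21 - 4) + (5 + 1*10²)) = 10*(-25 + (5 + 1*100)) = 10*(-25 + (5 + 100)) = 10*(-25 + 105) = 10*80 = 800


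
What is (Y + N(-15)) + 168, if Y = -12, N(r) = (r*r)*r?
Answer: -3219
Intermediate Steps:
N(r) = r³ (N(r) = r²*r = r³)
(Y + N(-15)) + 168 = (-12 + (-15)³) + 168 = (-12 - 3375) + 168 = -3387 + 168 = -3219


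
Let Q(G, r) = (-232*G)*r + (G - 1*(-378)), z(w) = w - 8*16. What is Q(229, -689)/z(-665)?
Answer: -36605799/793 ≈ -46161.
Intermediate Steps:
z(w) = -128 + w (z(w) = w - 128 = -128 + w)
Q(G, r) = 378 + G - 232*G*r (Q(G, r) = -232*G*r + (G + 378) = -232*G*r + (378 + G) = 378 + G - 232*G*r)
Q(229, -689)/z(-665) = (378 + 229 - 232*229*(-689))/(-128 - 665) = (378 + 229 + 36605192)/(-793) = 36605799*(-1/793) = -36605799/793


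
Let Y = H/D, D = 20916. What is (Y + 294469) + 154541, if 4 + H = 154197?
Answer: 9391647353/20916 ≈ 4.4902e+5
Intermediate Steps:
H = 154193 (H = -4 + 154197 = 154193)
Y = 154193/20916 ≈ 7.3720
(Y + 294469) + 154541 = (154193/20916 + 294469) + 154541 = 6159267797/20916 + 154541 = 9391647353/20916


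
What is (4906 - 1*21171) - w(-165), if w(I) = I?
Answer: -16100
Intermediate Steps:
(4906 - 1*21171) - w(-165) = (4906 - 1*21171) - 1*(-165) = (4906 - 21171) + 165 = -16265 + 165 = -16100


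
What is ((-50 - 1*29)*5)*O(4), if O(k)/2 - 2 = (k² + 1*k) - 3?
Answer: -15010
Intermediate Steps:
O(k) = -2 + 2*k + 2*k² (O(k) = 4 + 2*((k² + 1*k) - 3) = 4 + 2*((k² + k) - 3) = 4 + 2*((k + k²) - 3) = 4 + 2*(-3 + k + k²) = 4 + (-6 + 2*k + 2*k²) = -2 + 2*k + 2*k²)
((-50 - 1*29)*5)*O(4) = ((-50 - 1*29)*5)*(-2 + 2*4 + 2*4²) = ((-50 - 29)*5)*(-2 + 8 + 2*16) = (-79*5)*(-2 + 8 + 32) = -395*38 = -15010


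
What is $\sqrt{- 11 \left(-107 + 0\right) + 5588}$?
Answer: $\sqrt{6765} \approx 82.25$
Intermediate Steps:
$\sqrt{- 11 \left(-107 + 0\right) + 5588} = \sqrt{\left(-11\right) \left(-107\right) + 5588} = \sqrt{1177 + 5588} = \sqrt{6765}$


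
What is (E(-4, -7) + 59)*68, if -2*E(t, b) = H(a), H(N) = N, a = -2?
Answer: 4080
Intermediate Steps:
E(t, b) = 1 (E(t, b) = -1/2*(-2) = 1)
(E(-4, -7) + 59)*68 = (1 + 59)*68 = 60*68 = 4080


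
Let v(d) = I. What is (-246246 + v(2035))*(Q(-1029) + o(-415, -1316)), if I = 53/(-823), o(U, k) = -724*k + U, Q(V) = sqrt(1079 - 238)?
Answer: -193013465355378/823 ≈ -2.3452e+11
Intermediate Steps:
Q(V) = 29 (Q(V) = sqrt(841) = 29)
o(U, k) = U - 724*k
I = -53/823 (I = 53*(-1/823) = -53/823 ≈ -0.064399)
v(d) = -53/823
(-246246 + v(2035))*(Q(-1029) + o(-415, -1316)) = (-246246 - 53/823)*(29 + (-415 - 724*(-1316))) = -202660511*(29 + (-415 + 952784))/823 = -202660511*(29 + 952369)/823 = -202660511/823*952398 = -193013465355378/823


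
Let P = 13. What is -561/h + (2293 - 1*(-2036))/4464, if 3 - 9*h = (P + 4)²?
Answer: 120085/6448 ≈ 18.624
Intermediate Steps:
h = -286/9 (h = ⅓ - (13 + 4)²/9 = ⅓ - ⅑*17² = ⅓ - ⅑*289 = ⅓ - 289/9 = -286/9 ≈ -31.778)
-561/h + (2293 - 1*(-2036))/4464 = -561/(-286/9) + (2293 - 1*(-2036))/4464 = -561*(-9/286) + (2293 + 2036)*(1/4464) = 459/26 + 4329*(1/4464) = 459/26 + 481/496 = 120085/6448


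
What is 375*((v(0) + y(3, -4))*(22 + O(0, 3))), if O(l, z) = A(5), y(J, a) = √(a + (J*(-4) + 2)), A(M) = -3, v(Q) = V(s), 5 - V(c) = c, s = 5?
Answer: 7125*I*√14 ≈ 26659.0*I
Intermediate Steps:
V(c) = 5 - c
v(Q) = 0 (v(Q) = 5 - 1*5 = 5 - 5 = 0)
y(J, a) = √(2 + a - 4*J) (y(J, a) = √(a + (-4*J + 2)) = √(a + (2 - 4*J)) = √(2 + a - 4*J))
O(l, z) = -3
375*((v(0) + y(3, -4))*(22 + O(0, 3))) = 375*((0 + √(2 - 4 - 4*3))*(22 - 3)) = 375*((0 + √(2 - 4 - 12))*19) = 375*((0 + √(-14))*19) = 375*((0 + I*√14)*19) = 375*((I*√14)*19) = 375*(19*I*√14) = 7125*I*√14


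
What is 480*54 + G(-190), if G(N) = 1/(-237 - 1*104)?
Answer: 8838719/341 ≈ 25920.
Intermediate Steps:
G(N) = -1/341 (G(N) = 1/(-237 - 104) = 1/(-341) = -1/341)
480*54 + G(-190) = 480*54 - 1/341 = 25920 - 1/341 = 8838719/341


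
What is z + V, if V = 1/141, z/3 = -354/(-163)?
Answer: 149905/22983 ≈ 6.5224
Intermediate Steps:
z = 1062/163 (z = 3*(-354/(-163)) = 3*(-354*(-1/163)) = 3*(354/163) = 1062/163 ≈ 6.5153)
V = 1/141 ≈ 0.0070922
z + V = 1062/163 + 1/141 = 149905/22983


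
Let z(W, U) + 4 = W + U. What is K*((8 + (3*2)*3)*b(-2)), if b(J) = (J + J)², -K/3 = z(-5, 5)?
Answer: 4992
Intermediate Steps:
z(W, U) = -4 + U + W (z(W, U) = -4 + (W + U) = -4 + (U + W) = -4 + U + W)
K = 12 (K = -3*(-4 + 5 - 5) = -3*(-4) = 12)
b(J) = 4*J² (b(J) = (2*J)² = 4*J²)
K*((8 + (3*2)*3)*b(-2)) = 12*((8 + (3*2)*3)*(4*(-2)²)) = 12*((8 + 6*3)*(4*4)) = 12*((8 + 18)*16) = 12*(26*16) = 12*416 = 4992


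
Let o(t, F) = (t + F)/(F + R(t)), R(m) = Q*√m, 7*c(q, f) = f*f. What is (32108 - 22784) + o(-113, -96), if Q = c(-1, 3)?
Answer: 1432298308/153579 + 1463*I*√113/51193 ≈ 9326.1 + 0.30379*I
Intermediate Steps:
c(q, f) = f²/7 (c(q, f) = (f*f)/7 = f²/7)
Q = 9/7 (Q = (⅐)*3² = (⅐)*9 = 9/7 ≈ 1.2857)
R(m) = 9*√m/7
o(t, F) = (F + t)/(F + 9*√t/7) (o(t, F) = (t + F)/(F + 9*√t/7) = (F + t)/(F + 9*√t/7))
(32108 - 22784) + o(-113, -96) = (32108 - 22784) + 7*(-96 - 113)/(7*(-96) + 9*√(-113)) = 9324 + 7*(-209)/(-672 + 9*(I*√113)) = 9324 + 7*(-209)/(-672 + 9*I*√113) = 9324 - 1463/(-672 + 9*I*√113)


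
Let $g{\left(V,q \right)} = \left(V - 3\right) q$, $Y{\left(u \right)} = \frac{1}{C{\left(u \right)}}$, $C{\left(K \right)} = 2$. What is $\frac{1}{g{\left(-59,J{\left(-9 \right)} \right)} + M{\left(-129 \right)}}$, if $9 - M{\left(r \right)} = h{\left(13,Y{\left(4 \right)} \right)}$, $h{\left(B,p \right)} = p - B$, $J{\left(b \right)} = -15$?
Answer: $\frac{2}{1903} \approx 0.001051$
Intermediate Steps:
$Y{\left(u \right)} = \frac{1}{2}$
$g{\left(V,q \right)} = q \left(-3 + V\right)$ ($g{\left(V,q \right)} = \left(-3 + V\right) q = q \left(-3 + V\right)$)
$M{\left(r \right)} = \frac{43}{2}$ ($M{\left(r \right)} = 9 - \left(\frac{1}{2} - 13\right) = 9 - - \frac{25}{2} = 9 + \frac{25}{2} = \frac{43}{2}$)
$\frac{1}{g{\left(-59,J{\left(-9 \right)} \right)} + M{\left(-129 \right)}} = \frac{1}{- 15 \left(-3 - 59\right) + \frac{43}{2}} = \frac{1}{\left(-15\right) \left(-62\right) + \frac{43}{2}} = \frac{1}{930 + \frac{43}{2}} = \frac{1}{\frac{1903}{2}} = \frac{2}{1903}$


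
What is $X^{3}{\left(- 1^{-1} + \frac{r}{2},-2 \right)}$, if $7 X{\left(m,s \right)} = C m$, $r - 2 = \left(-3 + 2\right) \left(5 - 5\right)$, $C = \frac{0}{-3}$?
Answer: $0$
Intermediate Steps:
$C = 0$ ($C = 0 \left(- \frac{1}{3}\right) = 0$)
$r = 2$ ($r = 2 + \left(-3 + 2\right) \left(5 - 5\right) = 2 - 0 = 2 + 0 = 2$)
$X{\left(m,s \right)} = 0$ ($X{\left(m,s \right)} = \frac{0 m}{7} = \frac{1}{7} \cdot 0 = 0$)
$X^{3}{\left(- 1^{-1} + \frac{r}{2},-2 \right)} = 0^{3} = 0$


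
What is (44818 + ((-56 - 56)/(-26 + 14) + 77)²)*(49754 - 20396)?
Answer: 1534585066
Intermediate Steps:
(44818 + ((-56 - 56)/(-26 + 14) + 77)²)*(49754 - 20396) = (44818 + (-112/(-12) + 77)²)*29358 = (44818 + (-112*(-1/12) + 77)²)*29358 = (44818 + (28/3 + 77)²)*29358 = (44818 + (259/3)²)*29358 = (44818 + 67081/9)*29358 = (470443/9)*29358 = 1534585066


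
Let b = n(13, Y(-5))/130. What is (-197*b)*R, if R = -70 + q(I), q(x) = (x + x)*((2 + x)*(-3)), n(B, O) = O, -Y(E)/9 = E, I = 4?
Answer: 189711/13 ≈ 14593.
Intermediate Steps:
Y(E) = -9*E
q(x) = 2*x*(-6 - 3*x) (q(x) = (2*x)*(-6 - 3*x) = 2*x*(-6 - 3*x))
b = 9/26 (b = -9*(-5)/130 = 45*(1/130) = 9/26 ≈ 0.34615)
R = -214 (R = -70 - 6*4*(2 + 4) = -70 - 6*4*6 = -70 - 144 = -214)
(-197*b)*R = -197*9/26*(-214) = -1773/26*(-214) = 189711/13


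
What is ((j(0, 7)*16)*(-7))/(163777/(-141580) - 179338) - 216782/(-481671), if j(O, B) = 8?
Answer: 5565379305886174/12230030242152207 ≈ 0.45506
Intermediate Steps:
((j(0, 7)*16)*(-7))/(163777/(-141580) - 179338) - 216782/(-481671) = ((8*16)*(-7))/(163777/(-141580) - 179338) - 216782/(-481671) = (128*(-7))/(163777*(-1/141580) - 179338) - 216782*(-1/481671) = -896/(-163777/141580 - 179338) + 216782/481671 = -896/(-25390837817/141580) + 216782/481671 = -896*(-141580/25390837817) + 216782/481671 = 126855680/25390837817 + 216782/481671 = 5565379305886174/12230030242152207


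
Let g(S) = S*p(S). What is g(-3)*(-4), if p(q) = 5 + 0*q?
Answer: 60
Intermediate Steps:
p(q) = 5 (p(q) = 5 + 0 = 5)
g(S) = 5*S (g(S) = S*5 = 5*S)
g(-3)*(-4) = (5*(-3))*(-4) = -15*(-4) = 60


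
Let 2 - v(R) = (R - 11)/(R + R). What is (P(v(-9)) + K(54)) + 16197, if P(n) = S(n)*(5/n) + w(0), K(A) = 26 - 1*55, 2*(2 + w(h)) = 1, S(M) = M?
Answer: 32343/2 ≈ 16172.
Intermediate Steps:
w(h) = -3/2 (w(h) = -2 + (1/2)*1 = -2 + 1/2 = -3/2)
v(R) = 2 - (-11 + R)/(2*R) (v(R) = 2 - (R - 11)/(R + R) = 2 - (-11 + R)/(2*R))
K(A) = -29 (K(A) = 26 - 55 = -29)
P(n) = 7/2 (P(n) = n*(5/n) - 3/2 = 5 - 3/2 = 7/2)
(P(v(-9)) + K(54)) + 16197 = (7/2 - 29) + 16197 = -51/2 + 16197 = 32343/2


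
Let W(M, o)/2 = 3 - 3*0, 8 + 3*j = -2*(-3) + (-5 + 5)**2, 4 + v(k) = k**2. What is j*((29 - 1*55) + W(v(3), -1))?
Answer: 40/3 ≈ 13.333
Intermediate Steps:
v(k) = -4 + k**2
j = -2/3 (j = -8/3 + (-2*(-3) + (-5 + 5)**2)/3 = -8/3 + (6 + 0**2)/3 = -8/3 + (6 + 0)/3 = -8/3 + (1/3)*6 = -8/3 + 2 = -2/3 ≈ -0.66667)
W(M, o) = 6 (W(M, o) = 2*(3 - 3*0) = 2*(3 + 0) = 2*3 = 6)
j*((29 - 1*55) + W(v(3), -1)) = -2*((29 - 1*55) + 6)/3 = -2*((29 - 55) + 6)/3 = -2*(-26 + 6)/3 = -2/3*(-20) = 40/3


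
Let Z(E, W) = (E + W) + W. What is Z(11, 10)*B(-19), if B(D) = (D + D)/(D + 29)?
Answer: -589/5 ≈ -117.80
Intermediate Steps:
Z(E, W) = E + 2*W
B(D) = 2*D/(29 + D) (B(D) = (2*D)/(29 + D) = 2*D/(29 + D))
Z(11, 10)*B(-19) = (11 + 2*10)*(2*(-19)/(29 - 19)) = (11 + 20)*(2*(-19)/10) = 31*(2*(-19)*(1/10)) = 31*(-19/5) = -589/5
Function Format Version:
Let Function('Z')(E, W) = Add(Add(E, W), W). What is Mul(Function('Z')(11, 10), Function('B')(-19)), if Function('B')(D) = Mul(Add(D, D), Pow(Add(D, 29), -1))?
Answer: Rational(-589, 5) ≈ -117.80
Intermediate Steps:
Function('Z')(E, W) = Add(E, Mul(2, W))
Function('B')(D) = Mul(2, D, Pow(Add(29, D), -1)) (Function('B')(D) = Mul(Mul(2, D), Pow(Add(29, D), -1)) = Mul(2, D, Pow(Add(29, D), -1)))
Mul(Function('Z')(11, 10), Function('B')(-19)) = Mul(Add(11, Mul(2, 10)), Mul(2, -19, Pow(Add(29, -19), -1))) = Mul(Add(11, 20), Mul(2, -19, Pow(10, -1))) = Mul(31, Mul(2, -19, Rational(1, 10))) = Mul(31, Rational(-19, 5)) = Rational(-589, 5)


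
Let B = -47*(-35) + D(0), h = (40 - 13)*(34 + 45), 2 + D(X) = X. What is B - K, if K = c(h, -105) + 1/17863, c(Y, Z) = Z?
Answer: 31224523/17863 ≈ 1748.0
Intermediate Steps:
D(X) = -2 + X
h = 2133 (h = 27*79 = 2133)
B = 1643 (B = -47*(-35) + (-2 + 0) = 1645 - 2 = 1643)
K = -1875614/17863 (K = -105 + 1/17863 = -1875614/17863 ≈ -105.00)
B - K = 1643 - 1*(-1875614/17863) = 1643 + 1875614/17863 = 31224523/17863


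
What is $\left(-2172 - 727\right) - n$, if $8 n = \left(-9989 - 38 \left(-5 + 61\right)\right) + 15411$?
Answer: $- \frac{13243}{4} \approx -3310.8$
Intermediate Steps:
$n = \frac{1647}{4}$ ($n = \frac{\left(-9989 - 38 \left(-5 + 61\right)\right) + 15411}{8} = \frac{\left(-9989 - 2128\right) + 15411}{8} = \frac{-12117 + 15411}{8} = \frac{1}{8} \cdot 3294 = \frac{1647}{4} \approx 411.75$)
$\left(-2172 - 727\right) - n = \left(-2172 - 727\right) - \frac{1647}{4} = -2899 - \frac{1647}{4} = - \frac{13243}{4}$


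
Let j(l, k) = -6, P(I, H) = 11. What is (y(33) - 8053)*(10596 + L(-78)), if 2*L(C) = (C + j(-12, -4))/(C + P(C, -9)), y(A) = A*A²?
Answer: 19796915016/67 ≈ 2.9548e+8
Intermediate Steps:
y(A) = A³
L(C) = (-6 + C)/(2*(11 + C)) (L(C) = ((C - 6)/(C + 11))/2 = ((-6 + C)/(11 + C))/2 = (-6 + C)/(2*(11 + C)))
(y(33) - 8053)*(10596 + L(-78)) = (33³ - 8053)*(10596 + (-6 - 78)/(2*(11 - 78))) = (35937 - 8053)*(10596 + (½)*(-84)/(-67)) = 27884*(10596 + (½)*(-1/67)*(-84)) = 27884*(10596 + 42/67) = 27884*(709974/67) = 19796915016/67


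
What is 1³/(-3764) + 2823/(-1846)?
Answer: -5313809/3474172 ≈ -1.5295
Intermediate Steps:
1³/(-3764) + 2823/(-1846) = 1*(-1/3764) + 2823*(-1/1846) = -1/3764 - 2823/1846 = -5313809/3474172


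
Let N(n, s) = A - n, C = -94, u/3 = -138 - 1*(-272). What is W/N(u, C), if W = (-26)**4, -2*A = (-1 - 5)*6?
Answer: -28561/24 ≈ -1190.0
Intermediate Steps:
u = 402 (u = 3*(-138 - 1*(-272)) = 3*(-138 + 272) = 3*134 = 402)
A = 18 (A = -(-1 - 5)*6/2 = -(-3)*6 = -1/2*(-36) = 18)
N(n, s) = 18 - n
W = 456976
W/N(u, C) = 456976/(18 - 1*402) = 456976/(18 - 402) = 456976/(-384) = 456976*(-1/384) = -28561/24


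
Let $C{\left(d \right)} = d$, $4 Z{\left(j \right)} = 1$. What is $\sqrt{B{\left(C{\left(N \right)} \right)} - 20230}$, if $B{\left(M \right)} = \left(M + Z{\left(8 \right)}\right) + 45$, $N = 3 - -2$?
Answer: $\frac{i \sqrt{80719}}{2} \approx 142.06 i$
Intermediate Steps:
$Z{\left(j \right)} = \frac{1}{4}$ ($Z{\left(j \right)} = \frac{1}{4} \cdot 1 = \frac{1}{4}$)
$N = 5$ ($N = 3 + 2 = 5$)
$B{\left(M \right)} = \frac{181}{4} + M$ ($B{\left(M \right)} = \left(M + \frac{1}{4}\right) + 45 = \left(\frac{1}{4} + M\right) + 45 = \frac{181}{4} + M$)
$\sqrt{B{\left(C{\left(N \right)} \right)} - 20230} = \sqrt{\left(\frac{181}{4} + 5\right) - 20230} = \sqrt{\frac{201}{4} - 20230} = \sqrt{- \frac{80719}{4}} = \frac{i \sqrt{80719}}{2}$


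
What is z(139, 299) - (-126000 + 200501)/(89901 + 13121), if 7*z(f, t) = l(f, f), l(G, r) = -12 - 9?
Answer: -383567/103022 ≈ -3.7232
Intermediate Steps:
l(G, r) = -21
z(f, t) = -3 (z(f, t) = (⅐)*(-21) = -3)
z(139, 299) - (-126000 + 200501)/(89901 + 13121) = -3 - (-126000 + 200501)/(89901 + 13121) = -3 - 74501/103022 = -383567/103022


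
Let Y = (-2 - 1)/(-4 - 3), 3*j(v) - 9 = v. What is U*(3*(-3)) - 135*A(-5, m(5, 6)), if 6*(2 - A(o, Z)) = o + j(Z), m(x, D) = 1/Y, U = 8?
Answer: -739/2 ≈ -369.50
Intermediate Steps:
j(v) = 3 + v/3
Y = 3/7 (Y = -3/(-7) = -3*(-1/7) = 3/7 ≈ 0.42857)
m(x, D) = 7/3 (m(x, D) = 1/(3/7) = 7/3)
A(o, Z) = 3/2 - o/6 - Z/18 (A(o, Z) = 2 - (o + (3 + Z/3))/6 = 2 - (3 + o + Z/3)/6 = 2 + (-1/2 - o/6 - Z/18) = 3/2 - o/6 - Z/18)
U*(3*(-3)) - 135*A(-5, m(5, 6)) = 8*(3*(-3)) - 135*(3/2 - 1/6*(-5) - 1/18*7/3) = 8*(-9) - 135*(3/2 + 5/6 - 7/54) = -72 - 135*119/54 = -72 - 595/2 = -739/2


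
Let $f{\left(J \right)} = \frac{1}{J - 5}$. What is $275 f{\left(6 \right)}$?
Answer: $275$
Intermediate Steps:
$f{\left(J \right)} = \frac{1}{-5 + J}$
$275 f{\left(6 \right)} = \frac{275}{-5 + 6} = \frac{275}{1} = 275 \cdot 1 = 275$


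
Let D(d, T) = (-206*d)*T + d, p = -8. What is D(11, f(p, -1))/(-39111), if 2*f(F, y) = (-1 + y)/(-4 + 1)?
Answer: 2233/117333 ≈ 0.019031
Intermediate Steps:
f(F, y) = 1/6 - y/6 (f(F, y) = ((-1 + y)/(-4 + 1))/2 = ((-1 + y)/(-3))/2 = ((-1 + y)*(-1/3))/2 = (1/3 - y/3)/2 = 1/6 - y/6)
D(d, T) = d - 206*T*d (D(d, T) = -206*T*d + d = d - 206*T*d)
D(11, f(p, -1))/(-39111) = (11*(1 - 206*(1/6 - 1/6*(-1))))/(-39111) = (11*(1 - 206*(1/6 + 1/6)))*(-1/39111) = (11*(1 - 206*1/3))*(-1/39111) = (11*(1 - 206/3))*(-1/39111) = (11*(-203/3))*(-1/39111) = -2233/3*(-1/39111) = 2233/117333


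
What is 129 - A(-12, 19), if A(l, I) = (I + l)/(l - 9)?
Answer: 388/3 ≈ 129.33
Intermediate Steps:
A(l, I) = (I + l)/(-9 + l)
129 - A(-12, 19) = 129 - (19 - 12)/(-9 - 12) = 129 - 7/(-21) = 129 - (-1)*7/21 = 129 - 1*(-⅓) = 129 + ⅓ = 388/3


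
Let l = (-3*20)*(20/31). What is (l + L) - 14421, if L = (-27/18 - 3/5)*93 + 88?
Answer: -4515773/310 ≈ -14567.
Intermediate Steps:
L = -1073/10 (L = (-27*1/18 - 3*1/5)*93 + 88 = (-3/2 - 3/5)*93 + 88 = -21/10*93 + 88 = -1953/10 + 88 = -1073/10 ≈ -107.30)
l = -1200/31 ≈ -38.710
(l + L) - 14421 = (-1200/31 - 1073/10) - 14421 = -45263/310 - 14421 = -4515773/310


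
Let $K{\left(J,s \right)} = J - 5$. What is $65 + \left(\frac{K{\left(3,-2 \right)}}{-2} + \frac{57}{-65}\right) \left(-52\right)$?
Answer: $\frac{293}{5} \approx 58.6$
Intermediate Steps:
$K{\left(J,s \right)} = -5 + J$ ($K{\left(J,s \right)} = J - 5 = -5 + J$)
$65 + \left(\frac{K{\left(3,-2 \right)}}{-2} + \frac{57}{-65}\right) \left(-52\right) = 65 + \left(\frac{-5 + 3}{-2} + \frac{57}{-65}\right) \left(-52\right) = 65 + \left(\left(-2\right) \left(- \frac{1}{2}\right) + 57 \left(- \frac{1}{65}\right)\right) \left(-52\right) = 65 + \left(1 - \frac{57}{65}\right) \left(-52\right) = 65 + \frac{8}{65} \left(-52\right) = 65 - \frac{32}{5} = \frac{293}{5}$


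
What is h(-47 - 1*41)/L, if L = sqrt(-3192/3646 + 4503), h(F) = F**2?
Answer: 7744*sqrt(14962040979)/8207373 ≈ 115.41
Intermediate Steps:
L = sqrt(14962040979)/1823 (L = sqrt(-3192*1/3646 + 4503) = sqrt(-1596/1823 + 4503) = sqrt(8207373/1823) = sqrt(14962040979)/1823 ≈ 67.098)
h(-47 - 1*41)/L = (-47 - 1*41)**2/((sqrt(14962040979)/1823)) = (-47 - 41)**2*(sqrt(14962040979)/8207373) = (-88)**2*(sqrt(14962040979)/8207373) = 7744*(sqrt(14962040979)/8207373) = 7744*sqrt(14962040979)/8207373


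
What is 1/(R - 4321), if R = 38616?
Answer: 1/34295 ≈ 2.9159e-5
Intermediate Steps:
1/(R - 4321) = 1/(38616 - 4321) = 1/34295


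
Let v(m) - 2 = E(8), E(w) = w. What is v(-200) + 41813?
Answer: 41823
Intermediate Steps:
v(m) = 10 (v(m) = 2 + 8 = 10)
v(-200) + 41813 = 10 + 41813 = 41823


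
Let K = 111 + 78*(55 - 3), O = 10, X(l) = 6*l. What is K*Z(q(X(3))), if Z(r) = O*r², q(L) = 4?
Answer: 666720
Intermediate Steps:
Z(r) = 10*r²
K = 4167 (K = 111 + 78*52 = 111 + 4056 = 4167)
K*Z(q(X(3))) = 4167*(10*4²) = 4167*(10*16) = 4167*160 = 666720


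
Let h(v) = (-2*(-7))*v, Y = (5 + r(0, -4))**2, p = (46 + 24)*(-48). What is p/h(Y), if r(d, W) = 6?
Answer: -240/121 ≈ -1.9835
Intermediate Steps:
p = -3360 (p = 70*(-48) = -3360)
Y = 121 (Y = (5 + 6)**2 = 11**2 = 121)
h(v) = 14*v
p/h(Y) = -3360/(14*121) = -3360/1694 = -3360*1/1694 = -240/121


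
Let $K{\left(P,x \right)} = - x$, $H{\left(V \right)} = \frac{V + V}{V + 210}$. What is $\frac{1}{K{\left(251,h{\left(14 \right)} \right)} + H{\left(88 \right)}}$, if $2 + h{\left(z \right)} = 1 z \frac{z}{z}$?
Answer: $- \frac{149}{1700} \approx -0.087647$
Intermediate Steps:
$h{\left(z \right)} = -2 + z$ ($h{\left(z \right)} = -2 + 1 z \frac{z}{z} = -2 + z 1 = -2 + z$)
$H{\left(V \right)} = \frac{2 V}{210 + V}$
$\frac{1}{K{\left(251,h{\left(14 \right)} \right)} + H{\left(88 \right)}} = \frac{1}{- (-2 + 14) + 2 \cdot 88 \frac{1}{210 + 88}} = \frac{1}{\left(-1\right) 12 + 2 \cdot 88 \cdot \frac{1}{298}} = \frac{1}{-12 + 2 \cdot 88 \cdot \frac{1}{298}} = \frac{1}{-12 + \frac{88}{149}} = \frac{1}{- \frac{1700}{149}} = - \frac{149}{1700}$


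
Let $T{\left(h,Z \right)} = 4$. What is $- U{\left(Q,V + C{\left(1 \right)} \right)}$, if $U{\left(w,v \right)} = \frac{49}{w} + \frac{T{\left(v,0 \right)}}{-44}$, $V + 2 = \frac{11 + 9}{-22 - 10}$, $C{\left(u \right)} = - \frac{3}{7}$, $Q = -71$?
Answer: $\frac{610}{781} \approx 0.78105$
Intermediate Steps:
$C{\left(u \right)} = - \frac{3}{7}$ ($C{\left(u \right)} = \left(-3\right) \frac{1}{7} = - \frac{3}{7}$)
$V = - \frac{21}{8}$ ($V = -2 + \frac{11 + 9}{-22 - 10} = -2 + \frac{20}{-32} = -2 + 20 \left(- \frac{1}{32}\right) = -2 - \frac{5}{8} = - \frac{21}{8} \approx -2.625$)
$U{\left(w,v \right)} = - \frac{1}{11} + \frac{49}{w}$ ($U{\left(w,v \right)} = \frac{49}{w} + \frac{4}{-44} = \frac{49}{w} + 4 \left(- \frac{1}{44}\right) = \frac{49}{w} - \frac{1}{11} = - \frac{1}{11} + \frac{49}{w}$)
$- U{\left(Q,V + C{\left(1 \right)} \right)} = - \frac{539 - -71}{11 \left(-71\right)} = - \frac{\left(-1\right) \left(539 + 71\right)}{11 \cdot 71} = - \frac{\left(-1\right) 610}{11 \cdot 71} = \left(-1\right) \left(- \frac{610}{781}\right) = \frac{610}{781}$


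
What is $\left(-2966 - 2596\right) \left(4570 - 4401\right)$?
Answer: $-939978$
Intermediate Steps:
$\left(-2966 - 2596\right) \left(4570 - 4401\right) = \left(-5562\right) 169 = -939978$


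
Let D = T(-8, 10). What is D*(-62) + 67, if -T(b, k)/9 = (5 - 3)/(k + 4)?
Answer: 1027/7 ≈ 146.71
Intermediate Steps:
T(b, k) = -18/(4 + k) (T(b, k) = -9*(5 - 3)/(k + 4) = -18/(4 + k))
D = -9/7 (D = -18/(4 + 10) = -18/14 = -18*1/14 = -9/7 ≈ -1.2857)
D*(-62) + 67 = -9/7*(-62) + 67 = 558/7 + 67 = 1027/7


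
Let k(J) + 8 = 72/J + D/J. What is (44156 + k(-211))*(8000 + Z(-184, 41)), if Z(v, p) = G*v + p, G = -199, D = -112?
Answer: 415991923076/211 ≈ 1.9715e+9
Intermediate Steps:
Z(v, p) = p - 199*v (Z(v, p) = -199*v + p = p - 199*v)
k(J) = -8 - 40/J (k(J) = -8 + (72/J - 112/J) = -8 - 40/J)
(44156 + k(-211))*(8000 + Z(-184, 41)) = (44156 + (-8 - 40/(-211)))*(8000 + (41 - 199*(-184))) = (44156 + (-8 - 40*(-1/211)))*(8000 + (41 + 36616)) = (44156 + (-8 + 40/211))*(8000 + 36657) = (44156 - 1648/211)*44657 = (9315268/211)*44657 = 415991923076/211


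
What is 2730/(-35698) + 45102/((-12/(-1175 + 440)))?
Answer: 7585817925/2746 ≈ 2.7625e+6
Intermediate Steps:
2730/(-35698) + 45102/((-12/(-1175 + 440))) = 2730*(-1/35698) + 45102/((-12/(-735))) = -105/1373 + 45102/((-12*(-1/735))) = -105/1373 + 45102/(4/245) = -105/1373 + 45102*(245/4) = -105/1373 + 5524995/2 = 7585817925/2746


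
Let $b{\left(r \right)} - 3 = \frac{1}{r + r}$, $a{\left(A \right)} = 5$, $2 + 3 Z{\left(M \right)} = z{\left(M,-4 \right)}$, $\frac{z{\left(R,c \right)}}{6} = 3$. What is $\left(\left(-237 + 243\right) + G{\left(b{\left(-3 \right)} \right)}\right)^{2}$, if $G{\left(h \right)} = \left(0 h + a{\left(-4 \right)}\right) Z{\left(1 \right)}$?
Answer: $\frac{9604}{9} \approx 1067.1$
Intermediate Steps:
$z{\left(R,c \right)} = 18$ ($z{\left(R,c \right)} = 6 \cdot 3 = 18$)
$Z{\left(M \right)} = \frac{16}{3}$ ($Z{\left(M \right)} = - \frac{2}{3} + \frac{1}{3} \cdot 18 = - \frac{2}{3} + 6 = \frac{16}{3}$)
$b{\left(r \right)} = 3 + \frac{1}{2 r}$ ($b{\left(r \right)} = 3 + \frac{1}{r + r} = 3 + \frac{1}{2 r}$)
$G{\left(h \right)} = \frac{80}{3}$ ($G{\left(h \right)} = \left(0 h + 5\right) \frac{16}{3} = \left(0 + 5\right) \frac{16}{3} = 5 \cdot \frac{16}{3} = \frac{80}{3}$)
$\left(\left(-237 + 243\right) + G{\left(b{\left(-3 \right)} \right)}\right)^{2} = \left(\left(-237 + 243\right) + \frac{80}{3}\right)^{2} = \left(6 + \frac{80}{3}\right)^{2} = \left(\frac{98}{3}\right)^{2} = \frac{9604}{9}$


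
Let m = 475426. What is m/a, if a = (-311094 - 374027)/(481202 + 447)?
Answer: -228988457474/685121 ≈ -3.3423e+5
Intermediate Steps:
a = -685121/481649 ≈ -1.4224
m/a = 475426/(-685121/481649) = 475426*(-481649/685121) = -228988457474/685121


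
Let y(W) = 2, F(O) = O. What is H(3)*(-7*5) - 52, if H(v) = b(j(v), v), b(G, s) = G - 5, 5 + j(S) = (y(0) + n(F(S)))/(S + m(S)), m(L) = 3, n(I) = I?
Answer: 1613/6 ≈ 268.83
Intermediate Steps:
j(S) = -5 + (2 + S)/(3 + S) (j(S) = -5 + (2 + S)/(S + 3) = -5 + (2 + S)/(3 + S))
b(G, s) = -5 + G
H(v) = -5 + (-13 - 4*v)/(3 + v)
H(3)*(-7*5) - 52 = ((-28 - 9*3)/(3 + 3))*(-7*5) - 52 = ((-28 - 27)/6)*(-35) - 52 = ((⅙)*(-55))*(-35) - 52 = -55/6*(-35) - 52 = 1925/6 - 52 = 1613/6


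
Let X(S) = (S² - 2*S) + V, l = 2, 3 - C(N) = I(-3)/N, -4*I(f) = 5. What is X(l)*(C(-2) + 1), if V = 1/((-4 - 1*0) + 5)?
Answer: 27/8 ≈ 3.3750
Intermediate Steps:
I(f) = -5/4 (I(f) = -¼*5 = -5/4)
C(N) = 3 + 5/(4*N) (C(N) = 3 - (-5)/(4*N) = 3 + 5/(4*N))
V = 1 (V = 1/((-4 + 0) + 5) = 1/(-4 + 5) = 1/1 = 1)
X(S) = 1 + S² - 2*S (X(S) = (S² - 2*S) + 1 = 1 + S² - 2*S)
X(l)*(C(-2) + 1) = (1 + 2² - 2*2)*((3 + (5/4)/(-2)) + 1) = (1 + 4 - 4)*((3 + (5/4)*(-½)) + 1) = 1*((3 - 5/8) + 1) = 1*(19/8 + 1) = 1*(27/8) = 27/8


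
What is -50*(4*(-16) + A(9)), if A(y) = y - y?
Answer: 3200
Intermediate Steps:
A(y) = 0
-50*(4*(-16) + A(9)) = -50*(4*(-16) + 0) = -50*(-64 + 0) = -50*(-64) = 3200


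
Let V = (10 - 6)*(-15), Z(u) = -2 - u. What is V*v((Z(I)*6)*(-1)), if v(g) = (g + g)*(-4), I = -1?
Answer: 2880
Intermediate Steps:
V = -60 (V = 4*(-15) = -60)
v(g) = -8*g (v(g) = (2*g)*(-4) = -8*g)
V*v((Z(I)*6)*(-1)) = -(-480)*((-2 - 1*(-1))*6)*(-1) = -(-480)*((-2 + 1)*6)*(-1) = -(-480)*-1*6*(-1) = -(-480)*(-6*(-1)) = -(-480)*6 = -60*(-48) = 2880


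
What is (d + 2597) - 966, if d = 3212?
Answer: 4843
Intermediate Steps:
(d + 2597) - 966 = (3212 + 2597) - 966 = 5809 - 966 = 4843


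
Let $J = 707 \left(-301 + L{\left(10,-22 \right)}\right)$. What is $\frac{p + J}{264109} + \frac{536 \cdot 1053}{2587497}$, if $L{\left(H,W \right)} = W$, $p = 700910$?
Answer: $\frac{457261450775}{227793748391} \approx 2.0073$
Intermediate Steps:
$J = -228361$ ($J = 707 \left(-301 - 22\right) = 707 \left(-323\right) = -228361$)
$\frac{p + J}{264109} + \frac{536 \cdot 1053}{2587497} = \frac{700910 - 228361}{264109} + \frac{536 \cdot 1053}{2587497} = 472549 \cdot \frac{1}{264109} + 564408 \cdot \frac{1}{2587497} = \frac{472549}{264109} + \frac{188136}{862499} = \frac{457261450775}{227793748391}$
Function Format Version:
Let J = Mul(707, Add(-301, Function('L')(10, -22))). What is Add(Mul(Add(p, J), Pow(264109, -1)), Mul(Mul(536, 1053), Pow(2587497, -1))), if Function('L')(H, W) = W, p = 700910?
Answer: Rational(457261450775, 227793748391) ≈ 2.0073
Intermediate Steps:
J = -228361 (J = Mul(707, Add(-301, -22)) = Mul(707, -323) = -228361)
Add(Mul(Add(p, J), Pow(264109, -1)), Mul(Mul(536, 1053), Pow(2587497, -1))) = Add(Mul(Add(700910, -228361), Pow(264109, -1)), Mul(Mul(536, 1053), Pow(2587497, -1))) = Add(Mul(472549, Rational(1, 264109)), Mul(564408, Rational(1, 2587497))) = Add(Rational(472549, 264109), Rational(188136, 862499)) = Rational(457261450775, 227793748391)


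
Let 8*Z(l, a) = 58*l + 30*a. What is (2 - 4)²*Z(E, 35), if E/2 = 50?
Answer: 3425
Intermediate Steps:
E = 100 (E = 2*50 = 100)
Z(l, a) = 15*a/4 + 29*l/4 (Z(l, a) = (58*l + 30*a)/8 = (30*a + 58*l)/8 = 15*a/4 + 29*l/4)
(2 - 4)²*Z(E, 35) = (2 - 4)²*((15/4)*35 + (29/4)*100) = (-2)²*(525/4 + 725) = 4*(3425/4) = 3425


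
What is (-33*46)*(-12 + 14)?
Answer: -3036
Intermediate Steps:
(-33*46)*(-12 + 14) = -1518*2 = -3036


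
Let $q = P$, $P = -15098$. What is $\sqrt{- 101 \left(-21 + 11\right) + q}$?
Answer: $2 i \sqrt{3522} \approx 118.69 i$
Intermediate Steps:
$q = -15098$
$\sqrt{- 101 \left(-21 + 11\right) + q} = \sqrt{- 101 \left(-21 + 11\right) - 15098} = \sqrt{\left(-101\right) \left(-10\right) - 15098} = \sqrt{1010 - 15098} = \sqrt{-14088} = 2 i \sqrt{3522}$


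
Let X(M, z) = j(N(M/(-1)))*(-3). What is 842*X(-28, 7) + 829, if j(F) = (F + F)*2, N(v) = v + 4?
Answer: -322499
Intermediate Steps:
N(v) = 4 + v
j(F) = 4*F (j(F) = (2*F)*2 = 4*F)
X(M, z) = -48 + 12*M (X(M, z) = (4*(4 + M/(-1)))*(-3) = (4*(4 + M*(-1)))*(-3) = (4*(4 - M))*(-3) = (16 - 4*M)*(-3) = -48 + 12*M)
842*X(-28, 7) + 829 = 842*(-48 + 12*(-28)) + 829 = 842*(-48 - 336) + 829 = 842*(-384) + 829 = -323328 + 829 = -322499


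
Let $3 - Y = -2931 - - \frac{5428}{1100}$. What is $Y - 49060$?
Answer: $- \frac{12686007}{275} \approx -46131.0$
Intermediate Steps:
$Y = \frac{805493}{275}$ ($Y = 3 - \left(-2931 - - \frac{5428}{1100}\right) = 3 - \left(-2931 - \left(-5428\right) \frac{1}{1100}\right) = 3 - \left(-2931 - - \frac{1357}{275}\right) = 3 - \left(-2931 + \frac{1357}{275}\right) = 3 - - \frac{804668}{275} = 3 + \frac{804668}{275} = \frac{805493}{275} \approx 2929.1$)
$Y - 49060 = \frac{805493}{275} - 49060 = - \frac{12686007}{275}$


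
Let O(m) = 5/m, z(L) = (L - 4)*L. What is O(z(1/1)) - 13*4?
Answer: -161/3 ≈ -53.667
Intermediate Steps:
z(L) = L*(-4 + L) (z(L) = (-4 + L)*L = L*(-4 + L))
O(z(1/1)) - 13*4 = 5/(((1/1)*(-4 + 1/1))) - 13*4 = 5/(((1*1)*(-4 + 1*1))) - 52 = 5/((1*(-4 + 1))) - 52 = 5/((1*(-3))) - 52 = 5/(-3) - 52 = 5*(-1/3) - 52 = -5/3 - 52 = -161/3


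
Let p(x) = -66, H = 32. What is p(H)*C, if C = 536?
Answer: -35376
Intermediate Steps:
p(H)*C = -66*536 = -35376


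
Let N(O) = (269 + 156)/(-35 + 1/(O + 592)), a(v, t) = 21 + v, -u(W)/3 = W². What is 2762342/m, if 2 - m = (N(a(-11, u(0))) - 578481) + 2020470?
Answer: -58199783598/30380968253 ≈ -1.9157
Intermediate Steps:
u(W) = -3*W²
N(O) = 425/(-35 + 1/(592 + O))
m = -30380968253/21069 (m = 2 - ((425*(-592 - (21 - 11))/(20719 + 35*(21 - 11)) - 578481) + 2020470) = 2 - ((425*(-592 - 1*10)/(20719 + 35*10) - 578481) + 2020470) = 2 - ((425*(-592 - 10)/(20719 + 350) - 578481) + 2020470) = 2 - ((425*(-602)/21069 - 578481) + 2020470) = 2 - ((425*(1/21069)*(-602) - 578481) + 2020470) = 2 - ((-255850/21069 - 578481) + 2020470) = 2 - (-12188272039/21069 + 2020470) = 2 - 1*30381010391/21069 = 2 - 30381010391/21069 = -30380968253/21069 ≈ -1.4420e+6)
2762342/m = 2762342/(-30380968253/21069) = 2762342*(-21069/30380968253) = -58199783598/30380968253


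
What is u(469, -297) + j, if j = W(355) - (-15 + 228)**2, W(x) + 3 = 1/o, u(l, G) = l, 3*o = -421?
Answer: -18904166/421 ≈ -44903.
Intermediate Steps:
o = -421/3 (o = (1/3)*(-421) = -421/3 ≈ -140.33)
W(x) = -1266/421 (W(x) = -3 + 1/(-421/3) = -3 - 3/421 = -1266/421)
j = -19101615/421 (j = -1266/421 - (-15 + 228)**2 = -1266/421 - 1*213**2 = -1266/421 - 1*45369 = -1266/421 - 45369 = -19101615/421 ≈ -45372.)
u(469, -297) + j = 469 - 19101615/421 = -18904166/421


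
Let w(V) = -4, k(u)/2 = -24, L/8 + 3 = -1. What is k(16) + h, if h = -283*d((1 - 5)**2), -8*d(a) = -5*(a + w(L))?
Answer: -4341/2 ≈ -2170.5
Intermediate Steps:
L = -32 (L = -24 + 8*(-1) = -24 - 8 = -32)
k(u) = -48 (k(u) = 2*(-24) = -48)
d(a) = -5/2 + 5*a/8 (d(a) = -(-5)*(a - 4)/8 = -(-5)*(-4 + a)/8 = -(20 - 5*a)/8 = -5/2 + 5*a/8)
h = -4245/2 (h = -283*(-5/2 + 5*(1 - 5)**2/8) = -283*(-5/2 + (5/8)*(-4)**2) = -283*(-5/2 + (5/8)*16) = -283*(-5/2 + 10) = -283*15/2 = -4245/2 ≈ -2122.5)
k(16) + h = -48 - 4245/2 = -4341/2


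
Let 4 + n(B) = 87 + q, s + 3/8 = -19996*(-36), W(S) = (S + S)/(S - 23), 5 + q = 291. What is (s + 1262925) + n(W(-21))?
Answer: 15865197/8 ≈ 1.9832e+6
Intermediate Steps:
q = 286 (q = -5 + 291 = 286)
W(S) = 2*S/(-23 + S) (W(S) = (2*S)/(-23 + S) = 2*S/(-23 + S))
s = 5758845/8 (s = -3/8 - 19996*(-36) = -3/8 + 719856 = 5758845/8 ≈ 7.1986e+5)
n(B) = 369 (n(B) = -4 + (87 + 286) = -4 + 373 = 369)
(s + 1262925) + n(W(-21)) = (5758845/8 + 1262925) + 369 = 15862245/8 + 369 = 15865197/8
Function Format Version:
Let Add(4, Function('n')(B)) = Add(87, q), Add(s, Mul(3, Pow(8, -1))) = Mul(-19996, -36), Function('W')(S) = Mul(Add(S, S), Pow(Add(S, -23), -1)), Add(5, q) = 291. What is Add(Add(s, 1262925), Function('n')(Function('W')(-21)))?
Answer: Rational(15865197, 8) ≈ 1.9832e+6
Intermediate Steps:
q = 286 (q = Add(-5, 291) = 286)
Function('W')(S) = Mul(2, S, Pow(Add(-23, S), -1)) (Function('W')(S) = Mul(Mul(2, S), Pow(Add(-23, S), -1)) = Mul(2, S, Pow(Add(-23, S), -1)))
s = Rational(5758845, 8) (s = Add(Rational(-3, 8), Mul(-19996, -36)) = Add(Rational(-3, 8), 719856) = Rational(5758845, 8) ≈ 7.1986e+5)
Function('n')(B) = 369 (Function('n')(B) = Add(-4, Add(87, 286)) = Add(-4, 373) = 369)
Add(Add(s, 1262925), Function('n')(Function('W')(-21))) = Add(Add(Rational(5758845, 8), 1262925), 369) = Add(Rational(15862245, 8), 369) = Rational(15865197, 8)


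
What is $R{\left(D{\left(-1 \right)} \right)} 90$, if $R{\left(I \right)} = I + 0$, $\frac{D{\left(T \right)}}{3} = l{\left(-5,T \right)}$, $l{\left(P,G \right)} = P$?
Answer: $-1350$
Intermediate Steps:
$D{\left(T \right)} = -15$ ($D{\left(T \right)} = 3 \left(-5\right) = -15$)
$R{\left(I \right)} = I$
$R{\left(D{\left(-1 \right)} \right)} 90 = \left(-15\right) 90 = -1350$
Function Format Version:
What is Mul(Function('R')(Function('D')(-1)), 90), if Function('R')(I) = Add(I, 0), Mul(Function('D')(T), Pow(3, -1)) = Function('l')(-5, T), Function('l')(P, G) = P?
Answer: -1350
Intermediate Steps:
Function('D')(T) = -15 (Function('D')(T) = Mul(3, -5) = -15)
Function('R')(I) = I
Mul(Function('R')(Function('D')(-1)), 90) = Mul(-15, 90) = -1350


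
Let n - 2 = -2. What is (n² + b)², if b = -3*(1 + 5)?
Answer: 324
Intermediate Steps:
n = 0 (n = 2 - 2 = 0)
b = -18 (b = -3*6 = -18)
(n² + b)² = (0² - 18)² = (0 - 18)² = (-18)² = 324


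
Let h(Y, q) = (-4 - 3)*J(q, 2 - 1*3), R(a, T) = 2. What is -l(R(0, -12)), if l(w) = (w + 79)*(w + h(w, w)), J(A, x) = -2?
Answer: -1296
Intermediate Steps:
h(Y, q) = 14 (h(Y, q) = (-4 - 3)*(-2) = -7*(-2) = 14)
l(w) = (14 + w)*(79 + w) (l(w) = (w + 79)*(w + 14) = (79 + w)*(14 + w) = (14 + w)*(79 + w))
-l(R(0, -12)) = -(1106 + 2² + 93*2) = -(1106 + 4 + 186) = -1*1296 = -1296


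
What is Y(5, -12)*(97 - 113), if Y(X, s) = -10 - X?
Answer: 240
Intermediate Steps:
Y(5, -12)*(97 - 113) = (-10 - 1*5)*(97 - 113) = (-10 - 5)*(-16) = -15*(-16) = 240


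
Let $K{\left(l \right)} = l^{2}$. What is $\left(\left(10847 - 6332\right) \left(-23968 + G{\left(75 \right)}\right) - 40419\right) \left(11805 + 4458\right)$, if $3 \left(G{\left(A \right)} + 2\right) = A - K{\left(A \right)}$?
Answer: $-1896553964097$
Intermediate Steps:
$G{\left(A \right)} = -2 - \frac{A^{2}}{3} + \frac{A}{3}$ ($G{\left(A \right)} = -2 + \frac{A - A^{2}}{3} = -2 - \left(- \frac{A}{3} + \frac{A^{2}}{3}\right) = -2 - \frac{A^{2}}{3} + \frac{A}{3}$)
$\left(\left(10847 - 6332\right) \left(-23968 + G{\left(75 \right)}\right) - 40419\right) \left(11805 + 4458\right) = \left(\left(10847 - 6332\right) \left(-23968 - \left(-23 + 1875\right)\right) - 40419\right) \left(11805 + 4458\right) = \left(4515 \left(-23968 - 1852\right) - 40419\right) 16263 = \left(4515 \left(-25820\right) - 40419\right) 16263 = \left(-116577300 - 40419\right) 16263 = \left(-116617719\right) 16263 = -1896553964097$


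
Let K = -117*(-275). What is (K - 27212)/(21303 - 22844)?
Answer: -4963/1541 ≈ -3.2206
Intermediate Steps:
K = 32175
(K - 27212)/(21303 - 22844) = (32175 - 27212)/(21303 - 22844) = 4963/(-1541) = 4963*(-1/1541) = -4963/1541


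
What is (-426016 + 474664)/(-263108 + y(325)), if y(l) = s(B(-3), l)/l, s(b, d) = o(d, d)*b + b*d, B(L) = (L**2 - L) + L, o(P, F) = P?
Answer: -24324/131545 ≈ -0.18491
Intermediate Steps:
B(L) = L**2
s(b, d) = 2*b*d (s(b, d) = d*b + b*d = b*d + b*d = 2*b*d)
y(l) = 18 (y(l) = (2*(-3)**2*l)/l = (2*9*l)/l = (18*l)/l = 18)
(-426016 + 474664)/(-263108 + y(325)) = (-426016 + 474664)/(-263108 + 18) = 48648/(-263090) = 48648*(-1/263090) = -24324/131545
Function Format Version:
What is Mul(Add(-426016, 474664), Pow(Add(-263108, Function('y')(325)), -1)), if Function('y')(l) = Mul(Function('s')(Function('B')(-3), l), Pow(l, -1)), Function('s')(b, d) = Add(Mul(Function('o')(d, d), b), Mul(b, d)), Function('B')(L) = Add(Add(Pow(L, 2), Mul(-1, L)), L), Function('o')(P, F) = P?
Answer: Rational(-24324, 131545) ≈ -0.18491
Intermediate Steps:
Function('B')(L) = Pow(L, 2)
Function('s')(b, d) = Mul(2, b, d) (Function('s')(b, d) = Add(Mul(d, b), Mul(b, d)) = Add(Mul(b, d), Mul(b, d)) = Mul(2, b, d))
Function('y')(l) = 18 (Function('y')(l) = Mul(Mul(2, Pow(-3, 2), l), Pow(l, -1)) = Mul(Mul(2, 9, l), Pow(l, -1)) = Mul(Mul(18, l), Pow(l, -1)) = 18)
Mul(Add(-426016, 474664), Pow(Add(-263108, Function('y')(325)), -1)) = Mul(Add(-426016, 474664), Pow(Add(-263108, 18), -1)) = Mul(48648, Pow(-263090, -1)) = Mul(48648, Rational(-1, 263090)) = Rational(-24324, 131545)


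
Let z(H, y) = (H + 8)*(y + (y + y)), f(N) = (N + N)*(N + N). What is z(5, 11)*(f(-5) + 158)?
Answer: 110682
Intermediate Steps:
f(N) = 4*N**2 (f(N) = (2*N)*(2*N) = 4*N**2)
z(H, y) = 3*y*(8 + H) (z(H, y) = (8 + H)*(y + 2*y) = (8 + H)*(3*y) = 3*y*(8 + H))
z(5, 11)*(f(-5) + 158) = (3*11*(8 + 5))*(4*(-5)**2 + 158) = (3*11*13)*(4*25 + 158) = 429*(100 + 158) = 429*258 = 110682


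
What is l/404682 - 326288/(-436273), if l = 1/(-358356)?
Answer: 47318358453919823/63268407658134216 ≈ 0.74790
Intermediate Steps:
l = -1/358356 ≈ -2.7905e-6
l/404682 - 326288/(-436273) = -1/358356/404682 - 326288/(-436273) = -1/358356*1/404682 - 326288*(-1/436273) = -1/145020222792 + 326288/436273 = 47318358453919823/63268407658134216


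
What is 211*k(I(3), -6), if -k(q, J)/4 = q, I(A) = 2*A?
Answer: -5064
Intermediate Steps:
k(q, J) = -4*q
211*k(I(3), -6) = 211*(-8*3) = 211*(-4*6) = 211*(-24) = -5064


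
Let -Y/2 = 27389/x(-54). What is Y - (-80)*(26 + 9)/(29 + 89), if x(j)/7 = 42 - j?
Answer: -1145551/19824 ≈ -57.786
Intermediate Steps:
x(j) = 294 - 7*j (x(j) = 7*(42 - j) = 294 - 7*j)
Y = -27389/336 (Y = -54778/(294 - 7*(-54)) = -54778/(294 + 378) = -54778/672 = -2*27389/672 = -27389/336 ≈ -81.515)
Y - (-80)*(26 + 9)/(29 + 89) = -27389/336 - (-80)*(26 + 9)/(29 + 89) = -27389/336 - (-80)*35/118 = -27389/336 - 1*(-1400/59) = -27389/336 + 1400/59 = -1145551/19824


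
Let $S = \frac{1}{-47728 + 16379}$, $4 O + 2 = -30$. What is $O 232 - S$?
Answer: $- \frac{58183743}{31349} \approx -1856.0$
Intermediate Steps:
$O = -8$ ($O = - \frac{1}{2} + \frac{1}{4} \left(-30\right) = - \frac{1}{2} - \frac{15}{2} = -8$)
$S = - \frac{1}{31349}$ ($S = \frac{1}{-31349} = - \frac{1}{31349} \approx -3.1899 \cdot 10^{-5}$)
$O 232 - S = \left(-8\right) 232 - - \frac{1}{31349} = -1856 + \frac{1}{31349} = - \frac{58183743}{31349}$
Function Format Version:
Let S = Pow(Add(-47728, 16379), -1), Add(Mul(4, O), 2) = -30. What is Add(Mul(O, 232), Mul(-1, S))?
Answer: Rational(-58183743, 31349) ≈ -1856.0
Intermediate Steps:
O = -8 (O = Add(Rational(-1, 2), Mul(Rational(1, 4), -30)) = Add(Rational(-1, 2), Rational(-15, 2)) = -8)
S = Rational(-1, 31349) (S = Pow(-31349, -1) = Rational(-1, 31349) ≈ -3.1899e-5)
Add(Mul(O, 232), Mul(-1, S)) = Add(Mul(-8, 232), Mul(-1, Rational(-1, 31349))) = Add(-1856, Rational(1, 31349)) = Rational(-58183743, 31349)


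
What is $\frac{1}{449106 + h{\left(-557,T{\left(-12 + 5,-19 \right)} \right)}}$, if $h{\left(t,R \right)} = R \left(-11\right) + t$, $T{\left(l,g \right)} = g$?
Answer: $\frac{1}{448758} \approx 2.2284 \cdot 10^{-6}$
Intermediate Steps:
$h{\left(t,R \right)} = t - 11 R$ ($h{\left(t,R \right)} = - 11 R + t = t - 11 R$)
$\frac{1}{449106 + h{\left(-557,T{\left(-12 + 5,-19 \right)} \right)}} = \frac{1}{449106 - 348} = \frac{1}{448758}$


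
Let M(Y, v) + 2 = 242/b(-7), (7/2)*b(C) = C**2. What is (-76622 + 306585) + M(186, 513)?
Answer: 1609848/7 ≈ 2.2998e+5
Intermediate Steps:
b(C) = 2*C**2/7
M(Y, v) = 107/7 (M(Y, v) = -2 + 242/(((2/7)*(-7)**2)) = -2 + 242/(((2/7)*49)) = -2 + 242/14 = -2 + 242*(1/14) = -2 + 121/7 = 107/7)
(-76622 + 306585) + M(186, 513) = (-76622 + 306585) + 107/7 = 229963 + 107/7 = 1609848/7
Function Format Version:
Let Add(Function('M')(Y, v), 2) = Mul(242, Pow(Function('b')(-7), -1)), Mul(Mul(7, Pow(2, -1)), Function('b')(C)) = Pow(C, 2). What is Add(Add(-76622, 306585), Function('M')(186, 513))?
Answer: Rational(1609848, 7) ≈ 2.2998e+5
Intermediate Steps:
Function('b')(C) = Mul(Rational(2, 7), Pow(C, 2))
Function('M')(Y, v) = Rational(107, 7) (Function('M')(Y, v) = Add(-2, Mul(242, Pow(Mul(Rational(2, 7), Pow(-7, 2)), -1))) = Add(-2, Mul(242, Pow(Mul(Rational(2, 7), 49), -1))) = Add(-2, Mul(242, Pow(14, -1))) = Add(-2, Mul(242, Rational(1, 14))) = Add(-2, Rational(121, 7)) = Rational(107, 7))
Add(Add(-76622, 306585), Function('M')(186, 513)) = Add(Add(-76622, 306585), Rational(107, 7)) = Add(229963, Rational(107, 7)) = Rational(1609848, 7)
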